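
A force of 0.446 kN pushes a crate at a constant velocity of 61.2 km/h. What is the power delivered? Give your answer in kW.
Convert to SI: F = 446.0 N, v = 17.0 m/s
P = Fv = (446.0)(17.0) = 7582.0 W = 7.582 kW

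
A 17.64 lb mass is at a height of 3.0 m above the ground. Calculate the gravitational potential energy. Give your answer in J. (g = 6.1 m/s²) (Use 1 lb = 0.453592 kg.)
Convert to SI: m = 8.00136 kg, h = 3.0 m
PE = mgh = (8.00136)(6.1)(3.0) = 146.4 J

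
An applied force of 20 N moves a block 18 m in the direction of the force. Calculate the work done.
W = F·d = (20)(18) = 360.0 J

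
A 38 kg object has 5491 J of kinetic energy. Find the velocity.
v = √(2·KE/m) = √(2·5491/38) = 17.0 m/s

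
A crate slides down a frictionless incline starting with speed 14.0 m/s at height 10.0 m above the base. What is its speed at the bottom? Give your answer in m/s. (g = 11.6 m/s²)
½mv₀² + mgh = ½mv² ⇒ v = √(v₀² + 2gh) = √(14.0² + 2·11.6·10.0) = 20.69 m/s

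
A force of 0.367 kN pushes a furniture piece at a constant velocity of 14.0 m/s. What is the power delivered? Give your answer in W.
Convert to SI: F = 367.0 N, v = 14.0 m/s
P = Fv = (367.0)(14.0) = 5138 W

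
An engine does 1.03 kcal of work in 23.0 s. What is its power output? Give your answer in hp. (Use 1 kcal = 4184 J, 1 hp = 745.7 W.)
Convert to SI: W = 4309.52 J, t = 23.0 s
P = W/t = 4309.52/23.0 = 187.37 W = 0.2513 hp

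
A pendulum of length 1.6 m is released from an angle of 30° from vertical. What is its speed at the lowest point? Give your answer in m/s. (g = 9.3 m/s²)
h = L(1 − cosθ) = 1.6(1 − cos30°) = 0.214359 m
v = √(2gh) = √(2·9.3·0.214359) = 1.997 m/s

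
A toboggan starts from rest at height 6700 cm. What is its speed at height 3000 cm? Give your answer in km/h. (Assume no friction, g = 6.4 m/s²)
Convert to SI: h₁−h₂ = 37.0 m
mgh₁ = mgh₂ + ½mv² ⇒ v = √(2g(h₁−h₂)) = √(2·6.4·37.0) = 21.7624 m/s = 78.34 km/h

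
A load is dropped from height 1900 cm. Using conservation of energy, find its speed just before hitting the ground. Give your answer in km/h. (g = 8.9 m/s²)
Convert to SI: h = 19.0 m
mgh = ½mv² ⇒ v = √(2gh) = √(2·8.9·19.0) = 18.3902 m/s = 66.2 km/h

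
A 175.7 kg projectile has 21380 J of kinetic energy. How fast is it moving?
v = √(2·KE/m) = √(2·21380/175.7) = 15.6 m/s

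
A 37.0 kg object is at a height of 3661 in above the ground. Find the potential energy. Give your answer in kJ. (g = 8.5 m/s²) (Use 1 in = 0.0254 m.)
Convert to SI: m = 37.0 kg, h = 92.9894 m
PE = mgh = (37.0)(8.5)(92.9894) = 29245.2 J = 29.25 kJ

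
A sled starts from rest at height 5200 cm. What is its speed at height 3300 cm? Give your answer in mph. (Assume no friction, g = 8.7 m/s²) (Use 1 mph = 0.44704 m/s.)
Convert to SI: h₁−h₂ = 19.0 m
mgh₁ = mgh₂ + ½mv² ⇒ v = √(2g(h₁−h₂)) = √(2·8.7·19.0) = 18.1824 m/s = 40.67 mph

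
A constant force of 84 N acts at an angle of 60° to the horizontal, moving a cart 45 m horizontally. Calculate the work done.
W = F·d·cosθ = (84)(45)cos(60°) = 1890 J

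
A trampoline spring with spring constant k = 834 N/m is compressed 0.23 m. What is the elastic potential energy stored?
PE = ½kx² = ½(834)(0.23)² = 22.06 J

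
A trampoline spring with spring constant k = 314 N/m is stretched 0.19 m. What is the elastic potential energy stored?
PE = ½kx² = ½(314)(0.19)² = 5.668 J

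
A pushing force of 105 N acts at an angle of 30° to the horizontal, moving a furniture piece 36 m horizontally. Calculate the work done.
W = F·d·cosθ = (105)(36)cos(30°) = 3274 J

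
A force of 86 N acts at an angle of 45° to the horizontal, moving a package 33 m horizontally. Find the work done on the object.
W = F·d·cosθ = (86)(33)cos(45°) = 2007 J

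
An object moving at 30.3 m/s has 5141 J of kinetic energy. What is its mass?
m = 2·KE/v² = 2·5141/(30.3)² = 11.2 kg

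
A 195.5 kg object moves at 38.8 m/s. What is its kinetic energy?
KE = ½mv² = ½(195.5)(38.8)² = 147200 J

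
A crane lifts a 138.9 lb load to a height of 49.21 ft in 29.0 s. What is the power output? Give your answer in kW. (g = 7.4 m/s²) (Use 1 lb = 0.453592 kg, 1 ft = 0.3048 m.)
Convert to SI: m = 63.0039 kg, h = 14.9992 m, t = 29.0 s
P = mgh/t = (63.0039)(7.4)(14.9992)/29.0 = 241.14 W = 0.2411 kW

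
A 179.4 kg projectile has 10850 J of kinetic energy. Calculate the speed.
v = √(2·KE/m) = √(2·10850/179.4) = 11.0 m/s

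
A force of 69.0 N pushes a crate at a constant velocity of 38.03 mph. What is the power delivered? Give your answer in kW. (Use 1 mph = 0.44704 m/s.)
Convert to SI: F = 69.0 N, v = 17.0009 m/s
P = Fv = (69.0)(17.0009) = 1173.06 W = 1.173 kW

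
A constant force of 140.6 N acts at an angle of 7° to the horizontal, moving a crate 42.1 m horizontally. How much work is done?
W = F·d·cosθ = (140.6)(42.1)cos(7°) = 5875 J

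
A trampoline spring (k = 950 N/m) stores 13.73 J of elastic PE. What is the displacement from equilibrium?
x = √(2·PE/k) = √(2·13.73/950) = 0.17 m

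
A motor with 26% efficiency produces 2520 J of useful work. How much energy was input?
W_in = W_out/η = 2520/0.26 = 9692 J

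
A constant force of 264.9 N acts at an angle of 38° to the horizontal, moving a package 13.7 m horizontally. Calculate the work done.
W = F·d·cosθ = (264.9)(13.7)cos(38°) = 2860 J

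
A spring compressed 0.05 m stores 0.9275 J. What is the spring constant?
k = 2·PE/x² = 2·0.9275/(0.05)² = 742.0 N/m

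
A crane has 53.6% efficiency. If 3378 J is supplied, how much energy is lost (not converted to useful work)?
W_lost = W_in(1 − η) = 3378·(1 − 0.536) = 1567 J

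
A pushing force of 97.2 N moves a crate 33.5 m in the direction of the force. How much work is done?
W = F·d = (97.2)(33.5) = 3256 J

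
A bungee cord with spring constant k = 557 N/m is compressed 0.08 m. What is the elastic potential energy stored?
PE = ½kx² = ½(557)(0.08)² = 1.782 J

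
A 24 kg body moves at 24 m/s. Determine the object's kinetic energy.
KE = ½mv² = ½(24)(24)² = 6912.0 J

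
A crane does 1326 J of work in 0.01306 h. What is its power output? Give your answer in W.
Convert to SI: W = 1326.0 J, t = 47.016 s
P = W/t = 1326.0/47.016 = 28.2 W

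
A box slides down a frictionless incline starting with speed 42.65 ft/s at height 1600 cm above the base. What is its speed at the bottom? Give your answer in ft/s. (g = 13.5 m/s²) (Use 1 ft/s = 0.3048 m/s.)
Convert to SI: v₀ = 12.9997 m/s, h = 16.0 m
½mv₀² + mgh = ½mv² ⇒ v = √(v₀² + 2gh) = √(12.9997² + 2·13.5·16.0) = 24.5152 m/s = 80.43 ft/s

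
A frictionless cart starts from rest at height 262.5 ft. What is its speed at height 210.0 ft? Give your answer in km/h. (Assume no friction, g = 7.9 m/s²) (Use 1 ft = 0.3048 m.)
Convert to SI: h₁−h₂ = 16.002 m
mgh₁ = mgh₂ + ½mv² ⇒ v = √(2g(h₁−h₂)) = √(2·7.9·16.002) = 15.9007 m/s = 57.24 km/h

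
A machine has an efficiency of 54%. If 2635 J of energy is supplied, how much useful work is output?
W_out = η·W_in = 0.54·2635 = 1422.9 J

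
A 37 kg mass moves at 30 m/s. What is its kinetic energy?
KE = ½mv² = ½(37)(30)² = 16650.0 J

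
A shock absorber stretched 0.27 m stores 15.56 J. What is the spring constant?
k = 2·PE/x² = 2·15.56/(0.27)² = 426.9 N/m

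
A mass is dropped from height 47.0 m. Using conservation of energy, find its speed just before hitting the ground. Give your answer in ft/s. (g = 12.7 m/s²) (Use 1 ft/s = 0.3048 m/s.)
mgh = ½mv² ⇒ v = √(2gh) = √(2·12.7·47.0) = 34.5514 m/s = 113.4 ft/s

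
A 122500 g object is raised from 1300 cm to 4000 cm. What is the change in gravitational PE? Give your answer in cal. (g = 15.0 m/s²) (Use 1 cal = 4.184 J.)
Convert to SI: m = 122.5 kg, Δh = 27.0 m
ΔPE = mgΔh = (122.5)(15.0)(27.0) = 49612.5 J = 11860 cal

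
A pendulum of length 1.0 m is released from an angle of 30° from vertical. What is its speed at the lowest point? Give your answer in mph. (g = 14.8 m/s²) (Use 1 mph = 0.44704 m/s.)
h = L(1 − cosθ) = 1.0(1 − cos30°) = 0.133975 m
v = √(2gh) = √(2·14.8·0.133975) = 1.99139 m/s = 4.455 mph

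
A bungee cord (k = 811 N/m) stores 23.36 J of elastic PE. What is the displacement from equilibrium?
x = √(2·PE/k) = √(2·23.36/811) = 0.24 m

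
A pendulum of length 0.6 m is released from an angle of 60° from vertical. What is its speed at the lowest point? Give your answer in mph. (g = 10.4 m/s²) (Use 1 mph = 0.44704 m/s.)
h = L(1 − cosθ) = 0.6(1 − cos60°) = 0.3 m
v = √(2gh) = √(2·10.4·0.3) = 2.498 m/s = 5.588 mph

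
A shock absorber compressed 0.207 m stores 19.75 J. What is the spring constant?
k = 2·PE/x² = 2·19.75/(0.207)² = 921.8 N/m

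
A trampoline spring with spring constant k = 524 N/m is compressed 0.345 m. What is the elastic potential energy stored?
PE = ½kx² = ½(524)(0.345)² = 31.18 J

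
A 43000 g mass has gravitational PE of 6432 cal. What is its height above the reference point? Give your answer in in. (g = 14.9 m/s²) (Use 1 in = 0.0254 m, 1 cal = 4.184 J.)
Convert to SI: m = 43.0 kg, PE = 26911.5 J
h = PE/(mg) = 26911.5/(43.0·14.9) = 42.0033 m = 1654 in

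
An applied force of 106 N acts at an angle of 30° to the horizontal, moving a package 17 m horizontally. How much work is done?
W = F·d·cosθ = (106)(17)cos(30°) = 1561 J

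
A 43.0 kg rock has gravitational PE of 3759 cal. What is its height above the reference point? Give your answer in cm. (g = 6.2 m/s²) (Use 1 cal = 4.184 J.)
Convert to SI: m = 43.0 kg, PE = 15727.7 J
h = PE/(mg) = 15727.7/(43.0·6.2) = 58.9935 m = 5899 cm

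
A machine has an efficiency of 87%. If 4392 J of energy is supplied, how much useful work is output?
W_out = η·W_in = 0.87·4392 = 3821.04 J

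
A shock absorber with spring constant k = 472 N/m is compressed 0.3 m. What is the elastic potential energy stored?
PE = ½kx² = ½(472)(0.3)² = 21.24 J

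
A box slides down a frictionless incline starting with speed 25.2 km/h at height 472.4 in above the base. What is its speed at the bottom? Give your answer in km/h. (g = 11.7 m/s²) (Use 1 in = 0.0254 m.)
Convert to SI: v₀ = 7.0 m/s, h = 11.999 m
½mv₀² + mgh = ½mv² ⇒ v = √(v₀² + 2gh) = √(7.0² + 2·11.7·11.999) = 18.15973 m/s = 65.38 km/h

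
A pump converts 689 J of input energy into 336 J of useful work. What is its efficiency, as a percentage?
η = W_out/W_in = 336/689 = 48.77%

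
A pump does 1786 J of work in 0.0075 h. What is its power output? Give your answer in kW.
Convert to SI: W = 1786.0 J, t = 27.0 s
P = W/t = 1786.0/27.0 = 66.1481 W = 0.06615 kW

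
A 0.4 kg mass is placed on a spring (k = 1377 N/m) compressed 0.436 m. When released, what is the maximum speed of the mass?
½kx² = ½mv² ⇒ v = x√(k/m) = (0.436)√(1377/0.4) = 25.58 m/s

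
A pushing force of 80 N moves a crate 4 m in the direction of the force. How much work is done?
W = F·d = (80)(4) = 320.0 J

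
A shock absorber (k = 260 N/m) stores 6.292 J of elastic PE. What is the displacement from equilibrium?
x = √(2·PE/k) = √(2·6.292/260) = 0.22 m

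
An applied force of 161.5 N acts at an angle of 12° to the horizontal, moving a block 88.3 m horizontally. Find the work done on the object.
W = F·d·cosθ = (161.5)(88.3)cos(12°) = 13950 J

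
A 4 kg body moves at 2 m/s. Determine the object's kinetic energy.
KE = ½mv² = ½(4)(2)² = 8.0 J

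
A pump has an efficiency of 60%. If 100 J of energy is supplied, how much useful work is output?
W_out = η·W_in = 0.6·100 = 60.0 J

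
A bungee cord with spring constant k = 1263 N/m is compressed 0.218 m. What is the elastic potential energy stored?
PE = ½kx² = ½(1263)(0.218)² = 30.01 J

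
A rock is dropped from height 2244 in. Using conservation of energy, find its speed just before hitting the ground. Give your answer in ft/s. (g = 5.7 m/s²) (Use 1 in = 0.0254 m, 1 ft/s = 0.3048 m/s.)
Convert to SI: h = 56.9976 m
mgh = ½mv² ⇒ v = √(2gh) = √(2·5.7·56.9976) = 25.4906 m/s = 83.63 ft/s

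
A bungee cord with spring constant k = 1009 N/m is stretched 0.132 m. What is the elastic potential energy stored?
PE = ½kx² = ½(1009)(0.132)² = 8.79 J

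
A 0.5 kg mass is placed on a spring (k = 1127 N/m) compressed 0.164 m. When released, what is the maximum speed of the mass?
½kx² = ½mv² ⇒ v = x√(k/m) = (0.164)√(1127/0.5) = 7.786 m/s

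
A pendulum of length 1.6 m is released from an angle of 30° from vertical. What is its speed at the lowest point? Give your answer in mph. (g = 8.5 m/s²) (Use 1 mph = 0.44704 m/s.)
h = L(1 − cosθ) = 1.6(1 − cos30°) = 0.214359 m
v = √(2gh) = √(2·8.5·0.214359) = 1.90895 m/s = 4.27 mph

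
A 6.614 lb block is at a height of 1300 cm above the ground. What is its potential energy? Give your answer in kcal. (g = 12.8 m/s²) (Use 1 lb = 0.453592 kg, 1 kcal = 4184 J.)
Convert to SI: m = 3.00006 kg, h = 13.0 m
PE = mgh = (3.00006)(12.8)(13.0) = 499.21 J = 0.1193 kcal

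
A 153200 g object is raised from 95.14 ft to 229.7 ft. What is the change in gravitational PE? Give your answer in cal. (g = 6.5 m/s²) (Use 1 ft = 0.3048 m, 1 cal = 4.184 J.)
Convert to SI: m = 153.2 kg, Δh = 41.0139 m
ΔPE = mgΔh = (153.2)(6.5)(41.0139) = 40841.6 J = 9761 cal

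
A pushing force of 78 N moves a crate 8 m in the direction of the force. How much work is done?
W = F·d = (78)(8) = 624.0 J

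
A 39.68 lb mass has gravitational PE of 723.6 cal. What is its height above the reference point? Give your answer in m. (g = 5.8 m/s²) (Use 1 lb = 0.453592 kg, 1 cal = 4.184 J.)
Convert to SI: m = 17.9985 kg, PE = 3027.54 J
h = PE/(mg) = 3027.54/(17.9985·5.8) = 29.0 m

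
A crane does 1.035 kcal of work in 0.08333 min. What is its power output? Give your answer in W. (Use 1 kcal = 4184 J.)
Convert to SI: W = 4330.44 J, t = 4.9998 s
P = W/t = 4330.44/4.9998 = 866.1 W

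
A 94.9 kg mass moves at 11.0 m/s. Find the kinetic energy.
KE = ½mv² = ½(94.9)(11.0)² = 5741 J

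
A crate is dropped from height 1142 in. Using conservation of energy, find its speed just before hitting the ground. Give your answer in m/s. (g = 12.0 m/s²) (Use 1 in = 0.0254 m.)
Convert to SI: h = 29.0068 m
mgh = ½mv² ⇒ v = √(2gh) = √(2·12.0·29.0068) = 26.38 m/s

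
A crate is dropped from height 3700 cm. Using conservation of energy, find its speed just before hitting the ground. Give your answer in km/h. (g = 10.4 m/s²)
Convert to SI: h = 37.0 m
mgh = ½mv² ⇒ v = √(2gh) = √(2·10.4·37.0) = 27.7417 m/s = 99.87 km/h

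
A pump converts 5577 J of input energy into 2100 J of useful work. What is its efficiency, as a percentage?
η = W_out/W_in = 2100/5577 = 37.65%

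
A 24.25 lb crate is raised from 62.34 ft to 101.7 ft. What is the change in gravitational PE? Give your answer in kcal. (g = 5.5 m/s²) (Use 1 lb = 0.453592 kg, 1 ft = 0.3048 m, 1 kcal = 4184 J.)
Convert to SI: m = 10.9996 kg, Δh = 11.9969 m
ΔPE = mgΔh = (10.9996)(5.5)(11.9969) = 725.788 J = 0.1735 kcal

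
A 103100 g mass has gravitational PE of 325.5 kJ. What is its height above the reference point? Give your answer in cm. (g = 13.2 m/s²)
Convert to SI: m = 103.1 kg, PE = 325500 J
h = PE/(mg) = 325500/(103.1·13.2) = 239.176 m = 23920 cm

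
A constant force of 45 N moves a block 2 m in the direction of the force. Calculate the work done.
W = F·d = (45)(2) = 90.0 J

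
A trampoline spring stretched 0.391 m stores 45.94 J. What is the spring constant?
k = 2·PE/x² = 2·45.94/(0.391)² = 601.0 N/m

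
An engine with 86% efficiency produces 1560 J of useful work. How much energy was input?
W_in = W_out/η = 1560/0.86 = 1814 J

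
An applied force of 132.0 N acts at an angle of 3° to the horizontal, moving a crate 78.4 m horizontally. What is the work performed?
W = F·d·cosθ = (132.0)(78.4)cos(3°) = 10330 J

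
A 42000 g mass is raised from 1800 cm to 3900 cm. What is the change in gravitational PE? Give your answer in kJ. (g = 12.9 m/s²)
Convert to SI: m = 42.0 kg, Δh = 21.0 m
ΔPE = mgΔh = (42.0)(12.9)(21.0) = 11377.8 J = 11.38 kJ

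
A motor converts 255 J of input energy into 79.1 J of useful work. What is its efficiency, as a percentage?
η = W_out/W_in = 79.1/255 = 31.02%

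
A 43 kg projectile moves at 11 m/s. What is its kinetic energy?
KE = ½mv² = ½(43)(11)² = 2601.5 J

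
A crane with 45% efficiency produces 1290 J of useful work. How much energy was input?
W_in = W_out/η = 1290/0.45 = 2867 J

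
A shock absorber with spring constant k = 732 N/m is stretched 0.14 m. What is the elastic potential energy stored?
PE = ½kx² = ½(732)(0.14)² = 7.174 J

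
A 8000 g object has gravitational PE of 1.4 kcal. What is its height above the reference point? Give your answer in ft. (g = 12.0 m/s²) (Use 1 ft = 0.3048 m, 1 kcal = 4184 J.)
Convert to SI: m = 8.0 kg, PE = 5857.6 J
h = PE/(mg) = 5857.6/(8.0·12.0) = 61.0167 m = 200.2 ft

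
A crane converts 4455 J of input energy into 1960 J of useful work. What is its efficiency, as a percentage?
η = W_out/W_in = 1960/4455 = 44.0%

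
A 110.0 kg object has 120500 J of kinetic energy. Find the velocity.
v = √(2·KE/m) = √(2·120500/110.0) = 46.81 m/s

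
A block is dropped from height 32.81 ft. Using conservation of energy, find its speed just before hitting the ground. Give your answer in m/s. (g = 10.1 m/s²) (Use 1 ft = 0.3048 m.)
Convert to SI: h = 10.0005 m
mgh = ½mv² ⇒ v = √(2gh) = √(2·10.1·10.0005) = 14.21 m/s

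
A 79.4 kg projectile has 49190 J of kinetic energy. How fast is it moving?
v = √(2·KE/m) = √(2·49190/79.4) = 35.2 m/s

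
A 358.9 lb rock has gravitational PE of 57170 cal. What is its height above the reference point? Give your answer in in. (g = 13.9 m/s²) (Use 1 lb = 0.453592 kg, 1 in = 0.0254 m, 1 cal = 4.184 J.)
Convert to SI: m = 162.794 kg, PE = 239199 J
h = PE/(mg) = 239199/(162.794·13.9) = 105.708 m = 4162 in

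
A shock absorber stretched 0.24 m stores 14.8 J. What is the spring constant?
k = 2·PE/x² = 2·14.8/(0.24)² = 513.9 N/m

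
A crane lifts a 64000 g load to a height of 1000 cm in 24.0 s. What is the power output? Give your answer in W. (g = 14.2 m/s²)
Convert to SI: m = 64.0 kg, h = 10.0 m, t = 24.0 s
P = mgh/t = (64.0)(14.2)(10.0)/24.0 = 378.7 W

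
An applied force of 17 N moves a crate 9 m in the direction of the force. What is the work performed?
W = F·d = (17)(9) = 153.0 J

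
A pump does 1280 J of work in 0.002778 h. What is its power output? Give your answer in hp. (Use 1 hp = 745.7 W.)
Convert to SI: W = 1280.0 J, t = 10.0008 s
P = W/t = 1280.0/10.0008 = 127.99 W = 0.1716 hp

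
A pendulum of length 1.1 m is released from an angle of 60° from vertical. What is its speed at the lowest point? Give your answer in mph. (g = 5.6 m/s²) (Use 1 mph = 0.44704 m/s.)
h = L(1 − cosθ) = 1.1(1 − cos60°) = 0.55 m
v = √(2gh) = √(2·5.6·0.55) = 2.48193 m/s = 5.552 mph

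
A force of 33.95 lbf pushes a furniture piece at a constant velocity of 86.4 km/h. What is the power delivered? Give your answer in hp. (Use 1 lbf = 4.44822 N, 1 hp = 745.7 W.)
Convert to SI: F = 151.017 N, v = 24.0 m/s
P = Fv = (151.017)(24.0) = 3624.41 W = 4.86 hp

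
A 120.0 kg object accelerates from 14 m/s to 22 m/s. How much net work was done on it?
W = ΔKE = ½m(v₂² − v₁²) = ½(120.0)(22² − 14²) = 17280.0 J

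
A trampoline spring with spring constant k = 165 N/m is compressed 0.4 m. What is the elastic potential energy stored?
PE = ½kx² = ½(165)(0.4)² = 13.2 J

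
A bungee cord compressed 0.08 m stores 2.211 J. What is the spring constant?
k = 2·PE/x² = 2·2.211/(0.08)² = 690.9 N/m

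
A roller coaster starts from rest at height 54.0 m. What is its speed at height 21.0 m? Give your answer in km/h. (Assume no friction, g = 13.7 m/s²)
mgh₁ = mgh₂ + ½mv² ⇒ v = √(2g(h₁−h₂)) = √(2·13.7·33.0) = 30.0699 m/s = 108.3 km/h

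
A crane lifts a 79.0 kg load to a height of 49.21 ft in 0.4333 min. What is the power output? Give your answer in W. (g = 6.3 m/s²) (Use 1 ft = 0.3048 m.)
Convert to SI: m = 79.0 kg, h = 14.9992 m, t = 25.998 s
P = mgh/t = (79.0)(6.3)(14.9992)/25.998 = 287.1 W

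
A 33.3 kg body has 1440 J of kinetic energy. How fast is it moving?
v = √(2·KE/m) = √(2·1440/33.3) = 9.3 m/s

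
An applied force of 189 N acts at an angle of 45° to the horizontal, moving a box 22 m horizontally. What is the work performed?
W = F·d·cosθ = (189)(22)cos(45°) = 2940 J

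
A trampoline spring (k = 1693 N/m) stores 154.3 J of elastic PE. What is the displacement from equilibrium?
x = √(2·PE/k) = √(2·154.3/1693) = 0.4269 m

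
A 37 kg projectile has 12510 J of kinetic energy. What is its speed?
v = √(2·KE/m) = √(2·12510/37) = 26.0 m/s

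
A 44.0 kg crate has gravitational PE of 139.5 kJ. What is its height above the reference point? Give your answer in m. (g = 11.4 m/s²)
Convert to SI: m = 44.0 kg, PE = 139500 J
h = PE/(mg) = 139500/(44.0·11.4) = 278.1 m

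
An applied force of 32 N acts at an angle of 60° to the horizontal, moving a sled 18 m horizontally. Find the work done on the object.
W = F·d·cosθ = (32)(18)cos(60°) = 288.0 J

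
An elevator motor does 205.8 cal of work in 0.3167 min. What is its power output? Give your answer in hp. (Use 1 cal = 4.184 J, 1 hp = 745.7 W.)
Convert to SI: W = 861.067 J, t = 19.002 s
P = W/t = 861.067/19.002 = 45.3146 W = 0.06077 hp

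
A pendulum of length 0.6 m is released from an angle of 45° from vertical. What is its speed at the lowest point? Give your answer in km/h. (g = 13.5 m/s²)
h = L(1 − cosθ) = 0.6(1 − cos45°) = 0.175736 m
v = √(2gh) = √(2·13.5·0.175736) = 2.17827 m/s = 7.842 km/h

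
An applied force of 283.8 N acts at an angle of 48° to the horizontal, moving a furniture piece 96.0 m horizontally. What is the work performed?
W = F·d·cosθ = (283.8)(96.0)cos(48°) = 18230 J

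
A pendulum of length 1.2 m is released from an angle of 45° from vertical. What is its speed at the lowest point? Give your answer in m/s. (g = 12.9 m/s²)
h = L(1 − cosθ) = 1.2(1 − cos45°) = 0.351472 m
v = √(2gh) = √(2·12.9·0.351472) = 3.011 m/s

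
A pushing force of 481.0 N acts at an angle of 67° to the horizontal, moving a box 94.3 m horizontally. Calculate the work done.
W = F·d·cosθ = (481.0)(94.3)cos(67°) = 17720 J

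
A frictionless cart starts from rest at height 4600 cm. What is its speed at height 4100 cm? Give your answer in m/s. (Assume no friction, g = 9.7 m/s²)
Convert to SI: h₁−h₂ = 5.0 m
mgh₁ = mgh₂ + ½mv² ⇒ v = √(2g(h₁−h₂)) = √(2·9.7·5.0) = 9.849 m/s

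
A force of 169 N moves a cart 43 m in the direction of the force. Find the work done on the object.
W = F·d = (169)(43) = 7267 J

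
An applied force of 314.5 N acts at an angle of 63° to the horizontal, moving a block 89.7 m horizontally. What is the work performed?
W = F·d·cosθ = (314.5)(89.7)cos(63°) = 12810 J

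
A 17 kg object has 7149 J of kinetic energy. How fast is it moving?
v = √(2·KE/m) = √(2·7149/17) = 29.0 m/s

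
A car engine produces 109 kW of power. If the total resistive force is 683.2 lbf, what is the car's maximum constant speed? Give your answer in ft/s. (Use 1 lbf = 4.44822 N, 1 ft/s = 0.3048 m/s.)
Convert to SI: F = 3039.02 N
P = Fv ⇒ v = P/F = 109000 W/3039.02 N = 35.8668 m/s = 117.7 ft/s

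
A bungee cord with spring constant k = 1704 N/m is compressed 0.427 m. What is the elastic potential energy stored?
PE = ½kx² = ½(1704)(0.427)² = 155.3 J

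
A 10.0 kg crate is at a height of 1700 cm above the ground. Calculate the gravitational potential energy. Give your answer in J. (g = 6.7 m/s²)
Convert to SI: m = 10.0 kg, h = 17.0 m
PE = mgh = (10.0)(6.7)(17.0) = 1139 J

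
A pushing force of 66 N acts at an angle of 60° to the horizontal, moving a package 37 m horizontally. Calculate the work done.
W = F·d·cosθ = (66)(37)cos(60°) = 1221 J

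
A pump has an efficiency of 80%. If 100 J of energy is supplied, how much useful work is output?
W_out = η·W_in = 0.8·100 = 80.0 J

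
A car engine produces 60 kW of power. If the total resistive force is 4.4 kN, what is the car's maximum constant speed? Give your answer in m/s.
Convert to SI: F = 4400.0 N
P = Fv ⇒ v = P/F = 60000 W/4400.0 N = 13.64 m/s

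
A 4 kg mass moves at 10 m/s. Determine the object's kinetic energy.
KE = ½mv² = ½(4)(10)² = 200.0 J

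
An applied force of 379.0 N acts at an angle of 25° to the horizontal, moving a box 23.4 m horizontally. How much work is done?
W = F·d·cosθ = (379.0)(23.4)cos(25°) = 8038 J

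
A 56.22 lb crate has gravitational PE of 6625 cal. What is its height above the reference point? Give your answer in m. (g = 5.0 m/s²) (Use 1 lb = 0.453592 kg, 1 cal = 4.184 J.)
Convert to SI: m = 25.5009 kg, PE = 27719.0 J
h = PE/(mg) = 27719.0/(25.5009·5.0) = 217.4 m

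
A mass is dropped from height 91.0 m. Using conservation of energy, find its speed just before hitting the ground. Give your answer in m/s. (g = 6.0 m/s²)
mgh = ½mv² ⇒ v = √(2gh) = √(2·6.0·91.0) = 33.05 m/s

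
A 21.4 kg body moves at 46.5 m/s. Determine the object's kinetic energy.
KE = ½mv² = ½(21.4)(46.5)² = 23140 J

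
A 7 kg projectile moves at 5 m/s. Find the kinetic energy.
KE = ½mv² = ½(7)(5)² = 87.5 J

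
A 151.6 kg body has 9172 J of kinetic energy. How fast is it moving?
v = √(2·KE/m) = √(2·9172/151.6) = 11.0 m/s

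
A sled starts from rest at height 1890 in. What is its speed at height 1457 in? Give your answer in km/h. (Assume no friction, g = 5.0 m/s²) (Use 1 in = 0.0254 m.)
Convert to SI: h₁−h₂ = 10.9982 m
mgh₁ = mgh₂ + ½mv² ⇒ v = √(2g(h₁−h₂)) = √(2·5.0·10.9982) = 10.4872 m/s = 37.75 km/h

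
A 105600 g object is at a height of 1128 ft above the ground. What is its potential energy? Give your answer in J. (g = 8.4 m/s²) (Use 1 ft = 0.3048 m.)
Convert to SI: m = 105.6 kg, h = 343.814 m
PE = mgh = (105.6)(8.4)(343.814) = 305000 J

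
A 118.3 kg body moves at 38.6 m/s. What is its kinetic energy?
KE = ½mv² = ½(118.3)(38.6)² = 88130 J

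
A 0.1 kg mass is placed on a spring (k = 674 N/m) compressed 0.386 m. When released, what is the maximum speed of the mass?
½kx² = ½mv² ⇒ v = x√(k/m) = (0.386)√(674/0.1) = 31.69 m/s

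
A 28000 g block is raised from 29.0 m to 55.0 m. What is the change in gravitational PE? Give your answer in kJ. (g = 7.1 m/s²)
Convert to SI: m = 28.0 kg, Δh = 26.0 m
ΔPE = mgΔh = (28.0)(7.1)(26.0) = 5168.8 J = 5.169 kJ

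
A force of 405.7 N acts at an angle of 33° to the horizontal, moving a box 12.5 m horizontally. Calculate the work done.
W = F·d·cosθ = (405.7)(12.5)cos(33°) = 4253 J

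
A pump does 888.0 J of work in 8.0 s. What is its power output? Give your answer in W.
P = W/t = 888.0/8.0 = 111.0 W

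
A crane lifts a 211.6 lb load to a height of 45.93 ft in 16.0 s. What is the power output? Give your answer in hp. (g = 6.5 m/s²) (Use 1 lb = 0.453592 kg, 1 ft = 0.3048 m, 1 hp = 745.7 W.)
Convert to SI: m = 95.9801 kg, h = 13.9995 m, t = 16.0 s
P = mgh/t = (95.9801)(6.5)(13.9995)/16.0 = 545.866 W = 0.732 hp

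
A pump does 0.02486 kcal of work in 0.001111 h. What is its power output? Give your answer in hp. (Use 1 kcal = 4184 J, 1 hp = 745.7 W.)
Convert to SI: W = 104.014 J, t = 3.9996 s
P = W/t = 104.014/3.9996 = 26.0062 W = 0.03487 hp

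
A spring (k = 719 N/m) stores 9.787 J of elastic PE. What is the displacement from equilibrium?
x = √(2·PE/k) = √(2·9.787/719) = 0.165 m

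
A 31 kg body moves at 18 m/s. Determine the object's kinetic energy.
KE = ½mv² = ½(31)(18)² = 5022.0 J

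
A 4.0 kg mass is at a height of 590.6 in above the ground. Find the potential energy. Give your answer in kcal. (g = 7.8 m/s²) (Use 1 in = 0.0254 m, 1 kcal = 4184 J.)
Convert to SI: m = 4.0 kg, h = 15.0012 m
PE = mgh = (4.0)(7.8)(15.0012) = 468.039 J = 0.1119 kcal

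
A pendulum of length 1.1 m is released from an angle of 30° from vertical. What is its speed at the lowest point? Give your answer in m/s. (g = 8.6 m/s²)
h = L(1 − cosθ) = 1.1(1 − cos30°) = 0.147372 m
v = √(2gh) = √(2·8.6·0.147372) = 1.592 m/s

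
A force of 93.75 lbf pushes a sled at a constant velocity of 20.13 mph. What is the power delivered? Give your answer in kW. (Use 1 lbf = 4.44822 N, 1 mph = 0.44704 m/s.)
Convert to SI: F = 417.021 N, v = 8.99892 m/s
P = Fv = (417.021)(8.99892) = 3752.73 W = 3.753 kW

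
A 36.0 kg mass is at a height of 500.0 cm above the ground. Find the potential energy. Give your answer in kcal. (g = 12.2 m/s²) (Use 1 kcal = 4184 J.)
Convert to SI: m = 36.0 kg, h = 5.0 m
PE = mgh = (36.0)(12.2)(5.0) = 2196.0 J = 0.5249 kcal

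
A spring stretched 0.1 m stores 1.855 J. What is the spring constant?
k = 2·PE/x² = 2·1.855/(0.1)² = 371.0 N/m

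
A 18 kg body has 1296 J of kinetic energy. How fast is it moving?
v = √(2·KE/m) = √(2·1296/18) = 12.0 m/s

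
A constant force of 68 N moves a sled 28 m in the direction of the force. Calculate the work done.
W = F·d = (68)(28) = 1904 J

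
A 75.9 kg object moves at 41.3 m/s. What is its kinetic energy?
KE = ½mv² = ½(75.9)(41.3)² = 64730 J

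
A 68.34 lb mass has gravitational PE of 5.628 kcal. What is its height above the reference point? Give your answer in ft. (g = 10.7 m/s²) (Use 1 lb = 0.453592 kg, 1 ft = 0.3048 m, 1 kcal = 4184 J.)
Convert to SI: m = 30.9985 kg, PE = 23547.6 J
h = PE/(mg) = 23547.6/(30.9985·10.7) = 70.994 m = 232.9 ft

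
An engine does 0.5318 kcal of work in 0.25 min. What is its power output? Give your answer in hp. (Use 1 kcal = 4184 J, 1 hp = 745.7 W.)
Convert to SI: W = 2225.05 J, t = 15.0 s
P = W/t = 2225.05/15.0 = 148.337 W = 0.1989 hp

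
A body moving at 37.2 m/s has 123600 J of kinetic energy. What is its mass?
m = 2·KE/v² = 2·123600/(37.2)² = 178.6 kg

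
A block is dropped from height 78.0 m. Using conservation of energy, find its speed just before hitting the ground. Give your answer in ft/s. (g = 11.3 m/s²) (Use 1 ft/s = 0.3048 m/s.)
mgh = ½mv² ⇒ v = √(2gh) = √(2·11.3·78.0) = 41.9857 m/s = 137.7 ft/s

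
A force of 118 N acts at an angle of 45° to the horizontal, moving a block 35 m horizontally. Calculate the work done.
W = F·d·cosθ = (118)(35)cos(45°) = 2920 J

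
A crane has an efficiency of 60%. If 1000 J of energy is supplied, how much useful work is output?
W_out = η·W_in = 0.6·1000 = 600.0 J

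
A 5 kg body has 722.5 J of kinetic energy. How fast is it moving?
v = √(2·KE/m) = √(2·722.5/5) = 17.0 m/s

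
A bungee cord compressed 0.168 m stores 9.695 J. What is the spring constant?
k = 2·PE/x² = 2·9.695/(0.168)² = 687.0 N/m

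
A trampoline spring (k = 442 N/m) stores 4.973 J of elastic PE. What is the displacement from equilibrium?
x = √(2·PE/k) = √(2·4.973/442) = 0.15 m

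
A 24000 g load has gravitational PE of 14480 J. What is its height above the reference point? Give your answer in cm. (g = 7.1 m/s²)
Convert to SI: m = 24.0 kg, PE = 14480.0 J
h = PE/(mg) = 14480.0/(24.0·7.1) = 84.9765 m = 8498 cm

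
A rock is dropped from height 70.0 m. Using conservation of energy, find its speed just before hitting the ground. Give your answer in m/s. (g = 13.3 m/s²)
mgh = ½mv² ⇒ v = √(2gh) = √(2·13.3·70.0) = 43.15 m/s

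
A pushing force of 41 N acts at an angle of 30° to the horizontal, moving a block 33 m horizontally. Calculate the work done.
W = F·d·cosθ = (41)(33)cos(30°) = 1172 J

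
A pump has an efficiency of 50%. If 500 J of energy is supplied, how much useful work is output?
W_out = η·W_in = 0.5·500 = 250.0 J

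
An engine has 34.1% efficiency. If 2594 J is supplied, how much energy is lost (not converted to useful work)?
W_lost = W_in(1 − η) = 2594·(1 − 0.341) = 1709 J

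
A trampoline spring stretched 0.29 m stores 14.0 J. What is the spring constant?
k = 2·PE/x² = 2·14.0/(0.29)² = 332.9 N/m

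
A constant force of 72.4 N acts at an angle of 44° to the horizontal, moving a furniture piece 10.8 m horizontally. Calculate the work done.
W = F·d·cosθ = (72.4)(10.8)cos(44°) = 562.5 J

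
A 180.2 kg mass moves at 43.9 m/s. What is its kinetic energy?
KE = ½mv² = ½(180.2)(43.9)² = 173600 J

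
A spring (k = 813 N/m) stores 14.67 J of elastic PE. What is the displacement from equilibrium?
x = √(2·PE/k) = √(2·14.67/813) = 0.19 m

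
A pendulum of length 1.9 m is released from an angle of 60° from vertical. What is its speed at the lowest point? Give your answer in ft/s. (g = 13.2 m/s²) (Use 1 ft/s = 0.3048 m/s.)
h = L(1 − cosθ) = 1.9(1 − cos60°) = 0.95 m
v = √(2gh) = √(2·13.2·0.95) = 5.00799 m/s = 16.43 ft/s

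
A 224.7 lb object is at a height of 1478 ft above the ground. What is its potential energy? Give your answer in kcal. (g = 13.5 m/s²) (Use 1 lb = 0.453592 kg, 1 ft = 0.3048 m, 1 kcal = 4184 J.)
Convert to SI: m = 101.922 kg, h = 450.494 m
PE = mgh = (101.922)(13.5)(450.494) = 619857 J = 148.1 kcal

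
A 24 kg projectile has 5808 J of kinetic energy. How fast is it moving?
v = √(2·KE/m) = √(2·5808/24) = 22.0 m/s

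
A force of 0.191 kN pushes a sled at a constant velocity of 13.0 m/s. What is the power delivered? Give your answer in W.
Convert to SI: F = 191.0 N, v = 13.0 m/s
P = Fv = (191.0)(13.0) = 2483 W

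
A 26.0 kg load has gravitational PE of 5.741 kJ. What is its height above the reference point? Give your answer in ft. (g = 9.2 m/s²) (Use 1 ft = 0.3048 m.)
Convert to SI: m = 26.0 kg, PE = 5741.0 J
h = PE/(mg) = 5741.0/(26.0·9.2) = 24.0008 m = 78.74 ft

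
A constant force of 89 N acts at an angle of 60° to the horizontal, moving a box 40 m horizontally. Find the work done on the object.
W = F·d·cosθ = (89)(40)cos(60°) = 1780 J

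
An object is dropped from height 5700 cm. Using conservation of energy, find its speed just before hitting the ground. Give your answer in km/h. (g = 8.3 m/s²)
Convert to SI: h = 57.0 m
mgh = ½mv² ⇒ v = √(2gh) = √(2·8.3·57.0) = 30.7604 m/s = 110.7 km/h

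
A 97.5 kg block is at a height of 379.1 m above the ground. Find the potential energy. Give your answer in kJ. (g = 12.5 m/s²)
PE = mgh = (97.5)(12.5)(379.1) = 462028 J = 462.0 kJ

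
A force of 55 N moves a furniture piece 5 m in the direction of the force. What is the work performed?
W = F·d = (55)(5) = 275.0 J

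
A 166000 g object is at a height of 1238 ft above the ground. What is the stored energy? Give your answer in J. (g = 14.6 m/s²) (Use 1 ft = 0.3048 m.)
Convert to SI: m = 166.0 kg, h = 377.342 m
PE = mgh = (166.0)(14.6)(377.342) = 914500 J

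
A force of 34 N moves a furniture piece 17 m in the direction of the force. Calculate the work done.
W = F·d = (34)(17) = 578.0 J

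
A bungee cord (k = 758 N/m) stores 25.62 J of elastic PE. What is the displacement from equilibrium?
x = √(2·PE/k) = √(2·25.62/758) = 0.26 m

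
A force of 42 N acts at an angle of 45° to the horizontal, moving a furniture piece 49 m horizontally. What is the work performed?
W = F·d·cosθ = (42)(49)cos(45°) = 1455 J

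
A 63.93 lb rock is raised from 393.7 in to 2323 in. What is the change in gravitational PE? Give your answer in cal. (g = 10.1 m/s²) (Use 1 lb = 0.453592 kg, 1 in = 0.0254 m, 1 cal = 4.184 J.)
Convert to SI: m = 28.9981 kg, Δh = 49.0042 m
ΔPE = mgΔh = (28.9981)(10.1)(49.0042) = 14352.4 J = 3430 cal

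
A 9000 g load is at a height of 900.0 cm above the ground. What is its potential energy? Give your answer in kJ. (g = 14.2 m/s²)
Convert to SI: m = 9.0 kg, h = 9.0 m
PE = mgh = (9.0)(14.2)(9.0) = 1150.2 J = 1.15 kJ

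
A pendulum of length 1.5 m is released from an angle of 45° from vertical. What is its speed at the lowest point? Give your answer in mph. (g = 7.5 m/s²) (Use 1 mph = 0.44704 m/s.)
h = L(1 − cosθ) = 1.5(1 − cos45°) = 0.43934 m
v = √(2gh) = √(2·7.5·0.43934) = 2.56712 m/s = 5.742 mph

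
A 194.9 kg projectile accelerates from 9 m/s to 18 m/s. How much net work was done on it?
W = ΔKE = ½m(v₂² − v₁²) = ½(194.9)(18² − 9²) = 23680.35 J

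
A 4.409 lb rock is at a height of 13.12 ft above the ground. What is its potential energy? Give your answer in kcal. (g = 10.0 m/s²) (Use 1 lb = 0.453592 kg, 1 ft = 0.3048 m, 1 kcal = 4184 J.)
Convert to SI: m = 1.99989 kg, h = 3.99898 m
PE = mgh = (1.99989)(10.0)(3.99898) = 79.975 J = 0.01911 kcal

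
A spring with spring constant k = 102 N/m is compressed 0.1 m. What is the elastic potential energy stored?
PE = ½kx² = ½(102)(0.1)² = 0.51 J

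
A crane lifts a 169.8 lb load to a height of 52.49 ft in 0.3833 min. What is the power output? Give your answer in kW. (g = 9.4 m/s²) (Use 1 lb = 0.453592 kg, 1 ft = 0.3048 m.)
Convert to SI: m = 77.0199 kg, h = 15.999 m, t = 22.998 s
P = mgh/t = (77.0199)(9.4)(15.999)/22.998 = 503.654 W = 0.5037 kW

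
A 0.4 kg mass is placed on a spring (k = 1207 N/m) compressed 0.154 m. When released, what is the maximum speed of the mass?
½kx² = ½mv² ⇒ v = x√(k/m) = (0.154)√(1207/0.4) = 8.459 m/s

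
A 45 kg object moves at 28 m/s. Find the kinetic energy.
KE = ½mv² = ½(45)(28)² = 17640.0 J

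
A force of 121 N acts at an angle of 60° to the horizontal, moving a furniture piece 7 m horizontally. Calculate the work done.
W = F·d·cosθ = (121)(7)cos(60°) = 423.5 J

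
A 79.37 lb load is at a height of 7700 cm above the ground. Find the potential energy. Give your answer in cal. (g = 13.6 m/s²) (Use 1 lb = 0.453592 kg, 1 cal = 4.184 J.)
Convert to SI: m = 36.0016 kg, h = 77.0 m
PE = mgh = (36.0016)(13.6)(77.0) = 37700.9 J = 9011 cal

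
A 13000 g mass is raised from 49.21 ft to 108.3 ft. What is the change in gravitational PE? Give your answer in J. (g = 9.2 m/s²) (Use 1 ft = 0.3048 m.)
Convert to SI: m = 13.0 kg, Δh = 18.0106 m
ΔPE = mgΔh = (13.0)(9.2)(18.0106) = 2154 J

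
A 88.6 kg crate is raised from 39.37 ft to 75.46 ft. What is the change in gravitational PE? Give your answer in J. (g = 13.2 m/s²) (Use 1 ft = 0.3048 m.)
Convert to SI: m = 88.6 kg, Δh = 11.0002 m
ΔPE = mgΔh = (88.6)(13.2)(11.0002) = 12860 J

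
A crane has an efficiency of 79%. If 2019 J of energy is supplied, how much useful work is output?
W_out = η·W_in = 0.79·2019 = 1595.01 J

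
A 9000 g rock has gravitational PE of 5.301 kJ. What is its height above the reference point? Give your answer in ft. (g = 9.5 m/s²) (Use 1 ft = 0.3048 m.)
Convert to SI: m = 9.0 kg, PE = 5301.0 J
h = PE/(mg) = 5301.0/(9.0·9.5) = 62.0 m = 203.4 ft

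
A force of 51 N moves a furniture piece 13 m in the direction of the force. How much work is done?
W = F·d = (51)(13) = 663.0 J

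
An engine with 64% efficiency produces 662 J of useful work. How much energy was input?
W_in = W_out/η = 662/0.64 = 1034 J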